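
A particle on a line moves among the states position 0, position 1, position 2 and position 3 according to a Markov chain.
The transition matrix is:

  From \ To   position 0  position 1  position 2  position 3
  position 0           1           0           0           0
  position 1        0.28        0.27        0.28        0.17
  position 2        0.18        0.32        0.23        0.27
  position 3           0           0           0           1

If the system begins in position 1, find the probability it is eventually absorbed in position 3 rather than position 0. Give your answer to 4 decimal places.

0.4370

Let h(s) be the probability of absorption at position 3 starting from transient state s. Then h(position 3) = 1 and h(position 0) = 0. By first-step analysis:
h(position 1) = 0.28·0 + 0.27·h(position 1) + 0.28·h(position 2) + 0.17·1
h(position 2) = 0.18·0 + 0.32·h(position 1) + 0.23·h(position 2) + 0.27·1
Solving: h(position 1) = 0.4370, h(position 2) = 0.5323.
Starting from position 1, the probability is 0.4370.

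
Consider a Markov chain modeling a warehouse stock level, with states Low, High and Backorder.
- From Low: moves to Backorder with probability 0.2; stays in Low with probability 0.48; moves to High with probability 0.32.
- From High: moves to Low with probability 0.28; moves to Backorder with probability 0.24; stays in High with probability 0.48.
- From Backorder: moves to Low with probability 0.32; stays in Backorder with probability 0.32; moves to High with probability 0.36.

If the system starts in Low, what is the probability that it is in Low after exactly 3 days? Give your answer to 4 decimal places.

0.3663

Propagate the distribution vector 3 days from Low.
After 0 days: (1.0000, 0.0000, 0.0000)
After 1 day: (0.4800, 0.3200, 0.2000)
After 2 days: (0.3840, 0.3792, 0.2368)
After 3 days: (0.3663, 0.3901, 0.2436)
P(in Low after 3 days) = 0.3663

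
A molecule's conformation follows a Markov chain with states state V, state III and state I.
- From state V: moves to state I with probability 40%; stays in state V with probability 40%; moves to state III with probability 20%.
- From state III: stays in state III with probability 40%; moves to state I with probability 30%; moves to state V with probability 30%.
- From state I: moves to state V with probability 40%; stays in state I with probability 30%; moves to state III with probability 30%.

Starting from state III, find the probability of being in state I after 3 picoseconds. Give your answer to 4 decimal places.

0.3360

Propagate the distribution vector 3 picoseconds from state III.
After 0 picoseconds: (0.0000, 1.0000, 0.0000)
After 1 picosecond: (0.3000, 0.4000, 0.3000)
After 2 picoseconds: (0.3600, 0.3100, 0.3300)
After 3 picoseconds: (0.3690, 0.2950, 0.3360)
P(in state I after 3 picoseconds) = 0.3360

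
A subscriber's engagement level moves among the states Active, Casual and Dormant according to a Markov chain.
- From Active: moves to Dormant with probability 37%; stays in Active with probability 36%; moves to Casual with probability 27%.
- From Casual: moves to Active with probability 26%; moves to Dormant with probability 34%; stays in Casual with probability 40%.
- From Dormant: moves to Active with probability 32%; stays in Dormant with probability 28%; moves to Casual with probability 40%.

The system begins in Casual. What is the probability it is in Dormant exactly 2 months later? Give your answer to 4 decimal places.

Sum over the intermediate state after 1 month:
P = P(Casual→Active)·P(Active→Dormant) + P(Casual→Casual)·P(Casual→Dormant) + P(Casual→Dormant)·P(Dormant→Dormant)
  = 0.26×0.37 + 0.4×0.34 + 0.34×0.28
  = 0.0962 + 0.1360 + 0.0952 = 0.3274

0.3274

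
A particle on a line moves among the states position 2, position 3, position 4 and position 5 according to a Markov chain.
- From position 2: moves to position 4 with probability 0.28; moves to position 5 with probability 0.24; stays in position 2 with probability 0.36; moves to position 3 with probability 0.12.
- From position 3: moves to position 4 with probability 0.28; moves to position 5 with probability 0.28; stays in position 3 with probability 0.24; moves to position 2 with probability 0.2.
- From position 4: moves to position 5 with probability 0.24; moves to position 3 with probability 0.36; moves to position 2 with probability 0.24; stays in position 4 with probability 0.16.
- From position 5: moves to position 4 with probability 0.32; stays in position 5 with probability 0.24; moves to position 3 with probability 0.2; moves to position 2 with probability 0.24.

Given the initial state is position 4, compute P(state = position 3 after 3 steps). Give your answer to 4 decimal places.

Propagate the distribution vector 3 steps from position 4.
After 0 steps: (0.0000, 0.0000, 1.0000, 0.0000)
After 1 step: (0.2400, 0.3600, 0.1600, 0.2400)
After 2 steps: (0.2544, 0.2208, 0.2704, 0.2544)
After 3 steps: (0.2617, 0.2317, 0.2577, 0.2488)
P(in position 3 after 3 steps) = 0.2317

0.2317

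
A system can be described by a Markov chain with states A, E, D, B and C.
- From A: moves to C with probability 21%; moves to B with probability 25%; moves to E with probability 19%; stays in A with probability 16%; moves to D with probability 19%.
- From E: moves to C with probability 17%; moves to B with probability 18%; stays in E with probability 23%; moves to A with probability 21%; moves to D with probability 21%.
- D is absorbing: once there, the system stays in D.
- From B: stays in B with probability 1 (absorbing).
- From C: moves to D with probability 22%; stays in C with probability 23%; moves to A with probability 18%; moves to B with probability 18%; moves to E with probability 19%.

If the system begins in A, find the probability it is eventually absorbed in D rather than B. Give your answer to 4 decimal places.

0.4744

Let h(s) be the probability of absorption at D starting from transient state s. Then h(D) = 1 and h(B) = 0. By first-step analysis:
h(A) = 0.16·h(A) + 0.19·h(E) + 0.19·1 + 0.25·0 + 0.21·h(C)
h(E) = 0.21·h(A) + 0.23·h(E) + 0.21·1 + 0.18·0 + 0.17·h(C)
h(C) = 0.18·h(A) + 0.19·h(E) + 0.22·1 + 0.18·0 + 0.23·h(C)
Solving: h(A) = 0.4744, h(E) = 0.5179, h(C) = 0.5244.
Starting from A, the probability is 0.4744.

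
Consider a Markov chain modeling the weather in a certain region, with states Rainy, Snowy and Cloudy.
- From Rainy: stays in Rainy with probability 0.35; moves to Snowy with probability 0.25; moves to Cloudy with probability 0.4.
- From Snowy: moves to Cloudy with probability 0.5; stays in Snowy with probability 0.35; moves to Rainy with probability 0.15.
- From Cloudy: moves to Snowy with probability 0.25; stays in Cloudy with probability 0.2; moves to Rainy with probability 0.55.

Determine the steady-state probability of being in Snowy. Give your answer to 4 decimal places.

Let the stationary distribution be π with π = πP and π_1 + π_2 + π_3 = 1.
π_1 = 0.35·π_1 + 0.15·π_2 + 0.55·π_3
π_2 = 0.25·π_1 + 0.35·π_2 + 0.25·π_3
Solving with the normalization constraint gives π = (0.3657, 0.2778, 0.3565).
So the stationary probability of Snowy is 0.2778.

0.2778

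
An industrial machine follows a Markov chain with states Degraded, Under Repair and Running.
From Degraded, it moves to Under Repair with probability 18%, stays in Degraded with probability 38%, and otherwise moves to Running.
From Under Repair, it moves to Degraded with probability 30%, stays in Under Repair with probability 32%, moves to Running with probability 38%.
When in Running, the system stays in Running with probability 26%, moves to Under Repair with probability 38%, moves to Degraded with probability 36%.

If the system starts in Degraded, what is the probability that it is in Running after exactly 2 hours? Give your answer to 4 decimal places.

0.3500

Sum over the intermediate state after 1 hour:
P = P(Degraded→Degraded)·P(Degraded→Running) + P(Degraded→Under Repair)·P(Under Repair→Running) + P(Degraded→Running)·P(Running→Running)
  = 0.38×0.44 + 0.18×0.38 + 0.44×0.26
  = 0.1672 + 0.0684 + 0.1144 = 0.3500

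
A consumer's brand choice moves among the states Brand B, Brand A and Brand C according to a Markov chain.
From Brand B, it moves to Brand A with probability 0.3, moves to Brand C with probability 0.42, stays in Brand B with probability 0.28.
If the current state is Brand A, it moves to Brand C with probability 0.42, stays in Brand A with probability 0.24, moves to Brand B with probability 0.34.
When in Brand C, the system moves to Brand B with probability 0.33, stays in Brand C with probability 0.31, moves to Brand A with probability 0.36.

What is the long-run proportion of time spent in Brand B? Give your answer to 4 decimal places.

Let the stationary distribution be π with π = πP and π_1 + π_2 + π_3 = 1.
π_1 = 0.28·π_1 + 0.34·π_2 + 0.33·π_3
π_2 = 0.3·π_1 + 0.24·π_2 + 0.36·π_3
Solving with the normalization constraint gives π = (0.3172, 0.3044, 0.3784).
So the stationary probability of Brand B is 0.3172.

0.3172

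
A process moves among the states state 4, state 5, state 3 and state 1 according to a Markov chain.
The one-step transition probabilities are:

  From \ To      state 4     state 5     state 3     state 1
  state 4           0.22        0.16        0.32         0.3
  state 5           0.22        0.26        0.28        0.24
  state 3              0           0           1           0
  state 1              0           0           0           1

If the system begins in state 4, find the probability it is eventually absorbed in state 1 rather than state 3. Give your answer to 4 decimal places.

Let h(s) be the probability of absorption at state 1 starting from transient state s. Then h(state 1) = 1 and h(state 3) = 0. By first-step analysis:
h(state 4) = 0.22·h(state 4) + 0.16·h(state 5) + 0.32·0 + 0.3·1
h(state 5) = 0.22·h(state 4) + 0.26·h(state 5) + 0.28·0 + 0.24·1
Solving: h(state 4) = 0.4804, h(state 5) = 0.4672.
Starting from state 4, the probability is 0.4804.

0.4804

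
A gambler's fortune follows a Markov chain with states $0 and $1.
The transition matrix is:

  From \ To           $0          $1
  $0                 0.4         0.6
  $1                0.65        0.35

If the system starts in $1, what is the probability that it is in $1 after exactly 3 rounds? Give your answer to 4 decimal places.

Propagate the distribution vector 3 rounds from $1.
After 0 rounds: (0.0000, 1.0000)
After 1 round: (0.6500, 0.3500)
After 2 rounds: (0.4875, 0.5125)
After 3 rounds: (0.5281, 0.4719)
P(in $1 after 3 rounds) = 0.4719

0.4719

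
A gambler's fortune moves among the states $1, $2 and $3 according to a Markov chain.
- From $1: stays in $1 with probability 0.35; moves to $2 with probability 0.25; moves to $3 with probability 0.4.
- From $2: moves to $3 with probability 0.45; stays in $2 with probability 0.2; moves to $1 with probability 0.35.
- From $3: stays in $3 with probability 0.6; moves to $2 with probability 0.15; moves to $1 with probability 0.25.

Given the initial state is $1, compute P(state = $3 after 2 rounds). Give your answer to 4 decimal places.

0.4925

Sum over the intermediate state after 1 round:
P = P($1→$1)·P($1→$3) + P($1→$2)·P($2→$3) + P($1→$3)·P($3→$3)
  = 0.35×0.4 + 0.25×0.45 + 0.4×0.6
  = 0.1400 + 0.1125 + 0.2400 = 0.4925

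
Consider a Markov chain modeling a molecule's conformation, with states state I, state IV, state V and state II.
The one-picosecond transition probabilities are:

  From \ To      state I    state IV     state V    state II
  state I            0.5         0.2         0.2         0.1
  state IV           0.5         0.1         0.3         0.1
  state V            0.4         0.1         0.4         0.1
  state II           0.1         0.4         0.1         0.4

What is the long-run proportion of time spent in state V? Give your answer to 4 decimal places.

Let the stationary distribution be π with π = πP and π_1 + π_2 + π_3 + π_4 = 1.
π_1 = 0.5·π_1 + 0.5·π_2 + 0.4·π_3 + 0.1·π_4
π_2 = 0.2·π_1 + 0.1·π_2 + 0.1·π_3 + 0.4·π_4
π_3 = 0.2·π_1 + 0.3·π_2 + 0.4·π_3 + 0.1·π_4
Solving with the normalization constraint gives π = (0.4173, 0.1846, 0.2552, 0.1429).
So the stationary probability of state V is 0.2552.

0.2552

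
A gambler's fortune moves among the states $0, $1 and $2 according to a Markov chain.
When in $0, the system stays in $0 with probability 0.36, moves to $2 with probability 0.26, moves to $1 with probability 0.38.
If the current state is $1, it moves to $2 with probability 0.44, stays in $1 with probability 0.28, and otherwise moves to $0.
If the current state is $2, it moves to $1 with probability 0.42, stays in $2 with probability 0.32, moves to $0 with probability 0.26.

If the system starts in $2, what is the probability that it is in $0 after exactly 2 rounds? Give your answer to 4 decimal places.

Sum over the intermediate state after 1 round:
P = P($2→$0)·P($0→$0) + P($2→$1)·P($1→$0) + P($2→$2)·P($2→$0)
  = 0.26×0.36 + 0.42×0.28 + 0.32×0.26
  = 0.0936 + 0.1176 + 0.0832 = 0.2944

0.2944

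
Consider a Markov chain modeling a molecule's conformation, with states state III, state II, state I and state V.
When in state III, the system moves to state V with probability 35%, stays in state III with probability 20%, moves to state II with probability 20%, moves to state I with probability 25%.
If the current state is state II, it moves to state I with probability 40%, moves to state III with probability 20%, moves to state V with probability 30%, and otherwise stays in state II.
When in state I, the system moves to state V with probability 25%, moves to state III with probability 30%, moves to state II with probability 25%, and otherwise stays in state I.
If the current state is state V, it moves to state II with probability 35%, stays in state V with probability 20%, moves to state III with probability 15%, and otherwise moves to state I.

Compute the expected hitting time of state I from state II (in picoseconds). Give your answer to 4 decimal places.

2.9071

Let t(s) be the expected number of picoseconds to first reach state I from state s, with t(state I) = 0. Conditioning on the first picosecond:
t(state III) = 1 + 0.2·t(state III) + 0.2·t(state II) + 0.35·t(state V)
t(state II) = 1 + 0.2·t(state III) + 0.1·t(state II) + 0.3·t(state V)
t(state V) = 1 + 0.15·t(state III) + 0.35·t(state II) + 0.2·t(state V)
Solving: t(state III) = 3.3553, t(state II) = 2.9071, t(state V) = 3.1510.
Expected picoseconds from state II to state I: 2.9071.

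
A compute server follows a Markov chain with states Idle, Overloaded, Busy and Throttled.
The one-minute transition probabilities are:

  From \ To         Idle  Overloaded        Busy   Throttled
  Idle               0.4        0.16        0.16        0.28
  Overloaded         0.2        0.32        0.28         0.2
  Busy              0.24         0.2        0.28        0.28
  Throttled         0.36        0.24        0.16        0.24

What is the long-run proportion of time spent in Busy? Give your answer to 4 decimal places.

Let the stationary distribution be π with π = πP and π_1 + π_2 + π_3 + π_4 = 1.
π_1 = 0.4·π_1 + 0.2·π_2 + 0.24·π_3 + 0.36·π_4
π_2 = 0.16·π_1 + 0.32·π_2 + 0.2·π_3 + 0.24·π_4
π_3 = 0.16·π_1 + 0.28·π_2 + 0.28·π_3 + 0.16·π_4
Solving with the normalization constraint gives π = (0.3110, 0.2246, 0.2124, 0.2520).
So the stationary probability of Busy is 0.2124.

0.2124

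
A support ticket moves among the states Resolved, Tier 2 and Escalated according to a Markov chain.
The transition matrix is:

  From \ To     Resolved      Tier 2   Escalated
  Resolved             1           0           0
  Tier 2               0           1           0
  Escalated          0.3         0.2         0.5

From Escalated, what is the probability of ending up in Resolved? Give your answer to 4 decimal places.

Let h(s) be the probability of absorption at Resolved starting from transient state s. Then h(Resolved) = 1 and h(Tier 2) = 0. By first-step analysis:
h(Escalated) = 0.3·1 + 0.2·0 + 0.5·h(Escalated)
Solving: h(Escalated) = 0.6000.
Starting from Escalated, the probability is 0.6000.

0.6000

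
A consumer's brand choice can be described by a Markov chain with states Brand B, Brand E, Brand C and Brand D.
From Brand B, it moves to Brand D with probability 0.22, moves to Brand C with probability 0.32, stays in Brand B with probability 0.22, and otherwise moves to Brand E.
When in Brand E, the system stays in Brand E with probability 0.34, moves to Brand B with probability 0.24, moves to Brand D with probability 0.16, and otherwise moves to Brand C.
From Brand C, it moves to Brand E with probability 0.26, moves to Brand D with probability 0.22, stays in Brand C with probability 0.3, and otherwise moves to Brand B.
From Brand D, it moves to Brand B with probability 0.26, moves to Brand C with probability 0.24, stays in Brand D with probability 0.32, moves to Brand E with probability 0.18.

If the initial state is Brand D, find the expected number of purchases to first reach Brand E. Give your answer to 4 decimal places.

4.6207

Let t(s) be the expected number of purchases to first reach Brand E from state s, with t(Brand E) = 0. Conditioning on the first purchase:
t(Brand B) = 1 + 0.22·t(Brand B) + 0.32·t(Brand C) + 0.22·t(Brand D)
t(Brand C) = 1 + 0.22·t(Brand B) + 0.3·t(Brand C) + 0.22·t(Brand D)
t(Brand D) = 1 + 0.26·t(Brand B) + 0.24·t(Brand C) + 0.32·t(Brand D)
Solving: t(Brand B) = 4.3248, t(Brand C) = 4.2400, t(Brand D) = 4.6207.
Expected purchases from Brand D to Brand E: 4.6207.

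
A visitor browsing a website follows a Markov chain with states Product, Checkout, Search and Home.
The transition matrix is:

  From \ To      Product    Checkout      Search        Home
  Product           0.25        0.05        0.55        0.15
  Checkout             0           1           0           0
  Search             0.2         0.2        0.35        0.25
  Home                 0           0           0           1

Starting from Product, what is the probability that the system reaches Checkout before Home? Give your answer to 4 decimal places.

0.3775

Let h(s) be the probability of absorption at Checkout starting from transient state s. Then h(Checkout) = 1 and h(Home) = 0. By first-step analysis:
h(Product) = 0.25·h(Product) + 0.05·1 + 0.55·h(Search) + 0.15·0
h(Search) = 0.2·h(Product) + 0.2·1 + 0.35·h(Search) + 0.25·0
Solving: h(Product) = 0.3775, h(Search) = 0.4238.
Starting from Product, the probability is 0.3775.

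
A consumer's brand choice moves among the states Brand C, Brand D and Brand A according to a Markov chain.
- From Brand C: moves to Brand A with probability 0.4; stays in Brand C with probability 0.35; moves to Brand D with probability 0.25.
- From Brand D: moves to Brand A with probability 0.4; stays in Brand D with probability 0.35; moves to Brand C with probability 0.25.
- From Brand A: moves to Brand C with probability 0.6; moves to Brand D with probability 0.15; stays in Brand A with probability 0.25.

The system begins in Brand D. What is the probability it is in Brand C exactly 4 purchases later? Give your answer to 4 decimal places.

0.4132

Propagate the distribution vector 4 purchases from Brand D.
After 0 purchases: (0.0000, 1.0000, 0.0000)
After 1 purchase: (0.2500, 0.3500, 0.4000)
After 2 purchases: (0.4150, 0.2450, 0.3400)
After 3 purchases: (0.4105, 0.2405, 0.3490)
After 4 purchases: (0.4132, 0.2392, 0.3477)
P(in Brand C after 4 purchases) = 0.4132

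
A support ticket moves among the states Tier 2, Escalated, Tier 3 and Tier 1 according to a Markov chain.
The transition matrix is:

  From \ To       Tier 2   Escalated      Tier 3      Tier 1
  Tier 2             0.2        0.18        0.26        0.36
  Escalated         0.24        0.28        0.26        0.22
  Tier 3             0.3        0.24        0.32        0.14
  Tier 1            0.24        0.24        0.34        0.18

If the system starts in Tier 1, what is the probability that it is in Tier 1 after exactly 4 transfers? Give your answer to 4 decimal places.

Propagate the distribution vector 4 transfers from Tier 1.
After 0 transfers: (0.0000, 0.0000, 0.0000, 1.0000)
After 1 transfer: (0.2400, 0.2400, 0.3400, 0.1800)
After 2 transfers: (0.2508, 0.2352, 0.2948, 0.2192)
After 3 transfers: (0.2477, 0.2344, 0.2952, 0.2228)
After 4 transfers: (0.2478, 0.2345, 0.2955, 0.2221)
P(in Tier 1 after 4 transfers) = 0.2221

0.2221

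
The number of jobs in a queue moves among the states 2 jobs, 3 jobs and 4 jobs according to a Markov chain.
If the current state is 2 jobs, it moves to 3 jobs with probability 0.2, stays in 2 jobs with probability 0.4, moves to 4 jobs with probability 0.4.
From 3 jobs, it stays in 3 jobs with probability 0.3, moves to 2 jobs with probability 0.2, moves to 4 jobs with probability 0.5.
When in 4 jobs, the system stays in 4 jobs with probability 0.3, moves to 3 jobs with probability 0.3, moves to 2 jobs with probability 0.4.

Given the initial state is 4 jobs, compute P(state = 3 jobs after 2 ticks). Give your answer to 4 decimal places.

0.2600

Sum over the intermediate state after 1 tick:
P = P(4 jobs→2 jobs)·P(2 jobs→3 jobs) + P(4 jobs→3 jobs)·P(3 jobs→3 jobs) + P(4 jobs→4 jobs)·P(4 jobs→3 jobs)
  = 0.4×0.2 + 0.3×0.3 + 0.3×0.3
  = 0.0800 + 0.0900 + 0.0900 = 0.2600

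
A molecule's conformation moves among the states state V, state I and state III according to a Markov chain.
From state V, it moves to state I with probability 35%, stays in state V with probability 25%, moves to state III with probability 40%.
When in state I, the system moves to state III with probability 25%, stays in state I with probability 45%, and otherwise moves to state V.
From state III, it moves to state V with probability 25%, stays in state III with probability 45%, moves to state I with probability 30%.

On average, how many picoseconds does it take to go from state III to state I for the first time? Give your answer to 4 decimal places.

Let t(s) be the expected number of picoseconds to first reach state I from state s, with t(state I) = 0. Conditioning on the first picosecond:
t(state V) = 1 + 0.25·t(state V) + 0.4·t(state III)
t(state III) = 1 + 0.25·t(state V) + 0.45·t(state III)
Solving: t(state V) = 3.0400, t(state III) = 3.2000.
Expected picoseconds from state III to state I: 3.2000.

3.2000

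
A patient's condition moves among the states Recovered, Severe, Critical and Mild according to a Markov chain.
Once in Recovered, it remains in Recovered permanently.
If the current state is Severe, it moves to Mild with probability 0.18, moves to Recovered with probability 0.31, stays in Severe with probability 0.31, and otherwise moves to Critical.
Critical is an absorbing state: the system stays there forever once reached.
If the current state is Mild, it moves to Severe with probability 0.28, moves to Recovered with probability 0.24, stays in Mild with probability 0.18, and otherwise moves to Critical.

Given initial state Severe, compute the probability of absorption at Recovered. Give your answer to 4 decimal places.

Let h(s) be the probability of absorption at Recovered starting from transient state s. Then h(Recovered) = 1 and h(Critical) = 0. By first-step analysis:
h(Severe) = 0.31·1 + 0.31·h(Severe) + 0.2·0 + 0.18·h(Mild)
h(Mild) = 0.24·1 + 0.28·h(Severe) + 0.3·0 + 0.18·h(Mild)
Solving: h(Severe) = 0.5770, h(Mild) = 0.4897.
Starting from Severe, the probability is 0.5770.

0.5770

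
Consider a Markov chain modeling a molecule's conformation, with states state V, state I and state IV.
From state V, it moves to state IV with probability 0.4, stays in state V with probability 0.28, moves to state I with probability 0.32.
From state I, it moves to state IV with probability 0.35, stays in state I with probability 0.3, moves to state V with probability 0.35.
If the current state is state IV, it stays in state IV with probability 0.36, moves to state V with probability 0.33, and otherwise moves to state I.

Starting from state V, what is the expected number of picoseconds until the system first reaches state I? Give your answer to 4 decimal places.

3.1630

Let t(s) be the expected number of picoseconds to first reach state I from state s, with t(state I) = 0. Conditioning on the first picosecond:
t(state V) = 1 + 0.28·t(state V) + 0.4·t(state IV)
t(state IV) = 1 + 0.33·t(state V) + 0.36·t(state IV)
Solving: t(state V) = 3.1630, t(state IV) = 3.1934.
Expected picoseconds from state V to state I: 3.1630.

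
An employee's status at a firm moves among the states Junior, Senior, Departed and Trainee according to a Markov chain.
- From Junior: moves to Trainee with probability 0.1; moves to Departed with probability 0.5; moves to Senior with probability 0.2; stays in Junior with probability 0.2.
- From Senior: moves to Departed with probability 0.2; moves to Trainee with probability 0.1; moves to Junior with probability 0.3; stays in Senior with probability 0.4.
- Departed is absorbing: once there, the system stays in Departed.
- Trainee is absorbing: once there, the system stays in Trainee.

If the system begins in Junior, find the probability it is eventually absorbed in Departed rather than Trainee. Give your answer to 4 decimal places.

Let h(s) be the probability of absorption at Departed starting from transient state s. Then h(Departed) = 1 and h(Trainee) = 0. By first-step analysis:
h(Junior) = 0.2·h(Junior) + 0.2·h(Senior) + 0.5·1 + 0.1·0
h(Senior) = 0.3·h(Junior) + 0.4·h(Senior) + 0.2·1 + 0.1·0
Solving: h(Junior) = 0.8095, h(Senior) = 0.7381.
Starting from Junior, the probability is 0.8095.

0.8095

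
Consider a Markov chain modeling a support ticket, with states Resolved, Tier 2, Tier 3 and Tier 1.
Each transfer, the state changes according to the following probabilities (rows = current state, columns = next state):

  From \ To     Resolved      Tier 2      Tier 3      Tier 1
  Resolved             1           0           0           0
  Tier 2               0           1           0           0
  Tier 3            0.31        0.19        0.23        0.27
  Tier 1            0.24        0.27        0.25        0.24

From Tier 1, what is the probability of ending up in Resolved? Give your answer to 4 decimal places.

0.5067

Let h(s) be the probability of absorption at Resolved starting from transient state s. Then h(Resolved) = 1 and h(Tier 2) = 0. By first-step analysis:
h(Tier 3) = 0.31·1 + 0.19·0 + 0.23·h(Tier 3) + 0.27·h(Tier 1)
h(Tier 1) = 0.24·1 + 0.27·0 + 0.25·h(Tier 3) + 0.24·h(Tier 1)
Solving: h(Tier 3) = 0.5803, h(Tier 1) = 0.5067.
Starting from Tier 1, the probability is 0.5067.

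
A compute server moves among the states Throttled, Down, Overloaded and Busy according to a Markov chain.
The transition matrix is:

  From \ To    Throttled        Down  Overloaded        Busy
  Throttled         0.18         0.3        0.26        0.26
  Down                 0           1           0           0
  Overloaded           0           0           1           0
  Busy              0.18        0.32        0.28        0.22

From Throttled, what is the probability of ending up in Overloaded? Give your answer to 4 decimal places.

Let h(s) be the probability of absorption at Overloaded starting from transient state s. Then h(Overloaded) = 1 and h(Down) = 0. By first-step analysis:
h(Throttled) = 0.18·h(Throttled) + 0.3·0 + 0.26·1 + 0.26·h(Busy)
h(Busy) = 0.18·h(Throttled) + 0.32·0 + 0.28·1 + 0.22·h(Busy)
Solving: h(Throttled) = 0.4649, h(Busy) = 0.4663.
Starting from Throttled, the probability is 0.4649.

0.4649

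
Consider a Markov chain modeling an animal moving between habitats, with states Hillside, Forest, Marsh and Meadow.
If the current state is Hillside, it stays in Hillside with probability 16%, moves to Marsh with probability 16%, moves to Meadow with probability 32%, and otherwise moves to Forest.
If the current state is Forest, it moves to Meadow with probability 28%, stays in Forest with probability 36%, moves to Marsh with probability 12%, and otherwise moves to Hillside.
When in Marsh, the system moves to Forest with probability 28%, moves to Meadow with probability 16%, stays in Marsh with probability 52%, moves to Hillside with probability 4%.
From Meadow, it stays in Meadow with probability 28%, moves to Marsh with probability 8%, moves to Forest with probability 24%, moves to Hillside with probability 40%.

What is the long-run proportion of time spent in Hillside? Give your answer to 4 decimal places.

Let the stationary distribution be π with π = πP and π_1 + π_2 + π_3 + π_4 = 1.
π_1 = 0.16·π_1 + 0.24·π_2 + 0.04·π_3 + 0.4·π_4
π_2 = 0.36·π_1 + 0.36·π_2 + 0.28·π_3 + 0.24·π_4
π_3 = 0.16·π_1 + 0.12·π_2 + 0.52·π_3 + 0.08·π_4
Solving with the normalization constraint gives π = (0.2250, 0.3124, 0.1973, 0.2653).
So the stationary probability of Hillside is 0.2250.

0.2250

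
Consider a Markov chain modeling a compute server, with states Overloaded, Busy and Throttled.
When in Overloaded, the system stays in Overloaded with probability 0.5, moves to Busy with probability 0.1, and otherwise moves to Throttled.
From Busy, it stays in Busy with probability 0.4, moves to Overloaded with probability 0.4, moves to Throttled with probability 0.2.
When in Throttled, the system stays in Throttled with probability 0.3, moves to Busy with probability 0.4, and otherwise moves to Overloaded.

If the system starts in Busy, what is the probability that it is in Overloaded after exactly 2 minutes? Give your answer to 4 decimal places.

Sum over the intermediate state after 1 minute:
P = P(Busy→Overloaded)·P(Overloaded→Overloaded) + P(Busy→Busy)·P(Busy→Overloaded) + P(Busy→Throttled)·P(Throttled→Overloaded)
  = 0.4×0.5 + 0.4×0.4 + 0.2×0.3
  = 0.2000 + 0.1600 + 0.0600 = 0.4200

0.4200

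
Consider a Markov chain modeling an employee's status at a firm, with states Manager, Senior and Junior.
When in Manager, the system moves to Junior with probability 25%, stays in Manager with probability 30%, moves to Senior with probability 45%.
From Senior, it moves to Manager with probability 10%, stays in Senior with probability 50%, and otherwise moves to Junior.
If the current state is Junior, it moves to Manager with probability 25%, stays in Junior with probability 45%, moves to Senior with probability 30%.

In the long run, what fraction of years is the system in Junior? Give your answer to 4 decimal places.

0.3898

Let the stationary distribution be π with π = πP and π_1 + π_2 + π_3 = 1.
π_1 = 0.3·π_1 + 0.1·π_2 + 0.25·π_3
π_2 = 0.45·π_1 + 0.5·π_2 + 0.3·π_3
Solving with the normalization constraint gives π = (0.1981, 0.4121, 0.3898).
So the stationary probability of Junior is 0.3898.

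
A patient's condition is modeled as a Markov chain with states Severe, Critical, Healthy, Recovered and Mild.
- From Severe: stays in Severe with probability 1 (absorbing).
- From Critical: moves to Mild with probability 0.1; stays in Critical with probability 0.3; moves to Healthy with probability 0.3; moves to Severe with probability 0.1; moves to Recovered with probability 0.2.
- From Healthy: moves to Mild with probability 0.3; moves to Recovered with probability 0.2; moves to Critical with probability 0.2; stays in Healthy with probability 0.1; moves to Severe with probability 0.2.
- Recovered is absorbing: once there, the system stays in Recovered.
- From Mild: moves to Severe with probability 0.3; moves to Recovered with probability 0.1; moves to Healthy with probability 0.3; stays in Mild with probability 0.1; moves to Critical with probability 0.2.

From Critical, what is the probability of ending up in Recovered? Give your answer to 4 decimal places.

0.5441

Let h(s) be the probability of absorption at Recovered starting from transient state s. Then h(Recovered) = 1 and h(Severe) = 0. By first-step analysis:
h(Critical) = 0.1·0 + 0.3·h(Critical) + 0.3·h(Healthy) + 0.2·1 + 0.1·h(Mild)
h(Healthy) = 0.2·0 + 0.2·h(Critical) + 0.1·h(Healthy) + 0.2·1 + 0.3·h(Mild)
h(Mild) = 0.3·0 + 0.2·h(Critical) + 0.3·h(Healthy) + 0.1·1 + 0.1·h(Mild)
Solving: h(Critical) = 0.5441, h(Healthy) = 0.4730, h(Mild) = 0.3897.
Starting from Critical, the probability is 0.5441.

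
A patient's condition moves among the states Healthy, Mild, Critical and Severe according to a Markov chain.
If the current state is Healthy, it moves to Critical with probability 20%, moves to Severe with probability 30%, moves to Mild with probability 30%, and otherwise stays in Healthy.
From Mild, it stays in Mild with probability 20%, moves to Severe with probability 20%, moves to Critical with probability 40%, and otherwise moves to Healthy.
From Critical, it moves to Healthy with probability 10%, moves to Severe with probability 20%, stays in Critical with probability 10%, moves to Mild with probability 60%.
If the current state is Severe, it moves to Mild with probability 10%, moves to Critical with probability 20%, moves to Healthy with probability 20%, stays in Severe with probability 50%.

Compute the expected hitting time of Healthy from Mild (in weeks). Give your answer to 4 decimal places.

5.7595

Let t(s) be the expected number of weeks to first reach Healthy from state s, with t(Healthy) = 0. Conditioning on the first week:
t(Mild) = 1 + 0.2·t(Mild) + 0.4·t(Critical) + 0.2·t(Severe)
t(Critical) = 1 + 0.6·t(Mild) + 0.1·t(Critical) + 0.2·t(Severe)
t(Severe) = 1 + 0.1·t(Mild) + 0.2·t(Critical) + 0.5·t(Severe)
Solving: t(Mild) = 5.7595, t(Critical) = 6.2025, t(Severe) = 5.6329.
Expected weeks from Mild to Healthy: 5.7595.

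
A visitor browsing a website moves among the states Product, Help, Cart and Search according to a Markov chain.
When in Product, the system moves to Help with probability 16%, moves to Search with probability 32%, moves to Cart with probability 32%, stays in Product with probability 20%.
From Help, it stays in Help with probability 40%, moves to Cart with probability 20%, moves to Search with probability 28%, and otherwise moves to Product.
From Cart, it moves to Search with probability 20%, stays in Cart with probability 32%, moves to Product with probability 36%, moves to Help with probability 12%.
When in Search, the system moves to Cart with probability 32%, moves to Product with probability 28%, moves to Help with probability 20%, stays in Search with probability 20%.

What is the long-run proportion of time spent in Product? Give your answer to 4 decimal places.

Let the stationary distribution be π with π = πP and π_1 + π_2 + π_3 + π_4 = 1.
π_1 = 0.2·π_1 + 0.12·π_2 + 0.36·π_3 + 0.28·π_4
π_2 = 0.16·π_1 + 0.4·π_2 + 0.12·π_3 + 0.2·π_4
π_3 = 0.32·π_1 + 0.2·π_2 + 0.32·π_3 + 0.32·π_4
Solving with the normalization constraint gives π = (0.2503, 0.2080, 0.2950, 0.2467).
So the stationary probability of Product is 0.2503.

0.2503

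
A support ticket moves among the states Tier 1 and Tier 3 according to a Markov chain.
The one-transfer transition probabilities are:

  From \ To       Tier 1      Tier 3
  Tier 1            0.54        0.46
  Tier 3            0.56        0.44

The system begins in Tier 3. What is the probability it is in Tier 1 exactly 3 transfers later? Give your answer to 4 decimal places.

Propagate the distribution vector 3 transfers from Tier 3.
After 0 transfers: (0.0000, 1.0000)
After 1 transfer: (0.5600, 0.4400)
After 2 transfers: (0.5488, 0.4512)
After 3 transfers: (0.5490, 0.4510)
P(in Tier 1 after 3 transfers) = 0.5490

0.5490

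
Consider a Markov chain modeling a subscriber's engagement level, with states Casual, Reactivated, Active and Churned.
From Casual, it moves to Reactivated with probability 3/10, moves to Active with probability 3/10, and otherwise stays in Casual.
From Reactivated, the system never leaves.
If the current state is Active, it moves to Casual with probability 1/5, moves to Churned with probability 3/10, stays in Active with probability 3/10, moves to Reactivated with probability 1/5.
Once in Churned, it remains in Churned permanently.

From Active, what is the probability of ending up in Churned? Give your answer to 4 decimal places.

0.5000

Let h(s) be the probability of absorption at Churned starting from transient state s. Then h(Churned) = 1 and h(Reactivated) = 0. By first-step analysis:
h(Casual) = 0.4·h(Casual) + 0.3·0 + 0.3·h(Active)
h(Active) = 0.2·h(Casual) + 0.2·0 + 0.3·h(Active) + 0.3·1
Solving: h(Casual) = 0.2500, h(Active) = 0.5000.
Starting from Active, the probability is 0.5000.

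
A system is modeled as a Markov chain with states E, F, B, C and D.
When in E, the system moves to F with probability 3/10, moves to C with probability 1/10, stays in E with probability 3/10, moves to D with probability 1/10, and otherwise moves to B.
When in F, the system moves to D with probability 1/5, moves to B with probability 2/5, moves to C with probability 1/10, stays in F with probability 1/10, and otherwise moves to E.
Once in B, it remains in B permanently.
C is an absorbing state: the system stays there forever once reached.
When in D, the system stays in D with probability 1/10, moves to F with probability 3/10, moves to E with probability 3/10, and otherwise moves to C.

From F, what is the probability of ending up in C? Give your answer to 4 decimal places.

0.3143

Let h(s) be the probability of absorption at C starting from transient state s. Then h(C) = 1 and h(B) = 0. By first-step analysis:
h(E) = 0.3·h(E) + 0.3·h(F) + 0.2·0 + 0.1·1 + 0.1·h(D)
h(F) = 0.2·h(E) + 0.1·h(F) + 0.4·0 + 0.1·1 + 0.2·h(D)
h(D) = 0.3·h(E) + 0.3·h(F) + 0.3·1 + 0.1·h(D)
Solving: h(E) = 0.3571, h(F) = 0.3143, h(D) = 0.5571.
Starting from F, the probability is 0.3143.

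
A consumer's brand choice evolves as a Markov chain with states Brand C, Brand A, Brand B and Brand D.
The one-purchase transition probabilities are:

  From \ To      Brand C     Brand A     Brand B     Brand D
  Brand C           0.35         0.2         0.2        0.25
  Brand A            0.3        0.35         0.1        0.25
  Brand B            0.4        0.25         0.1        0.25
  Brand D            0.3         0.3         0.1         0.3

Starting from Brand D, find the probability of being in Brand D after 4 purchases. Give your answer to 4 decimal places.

0.2632

Propagate the distribution vector 4 purchases from Brand D.
After 0 purchases: (0.0000, 0.0000, 0.0000, 1.0000)
After 1 purchase: (0.3000, 0.3000, 0.1000, 0.3000)
After 2 purchases: (0.3250, 0.2800, 0.1300, 0.2650)
After 3 purchases: (0.3293, 0.2750, 0.1325, 0.2633)
After 4 purchases: (0.3297, 0.2742, 0.1329, 0.2632)
P(in Brand D after 4 purchases) = 0.2632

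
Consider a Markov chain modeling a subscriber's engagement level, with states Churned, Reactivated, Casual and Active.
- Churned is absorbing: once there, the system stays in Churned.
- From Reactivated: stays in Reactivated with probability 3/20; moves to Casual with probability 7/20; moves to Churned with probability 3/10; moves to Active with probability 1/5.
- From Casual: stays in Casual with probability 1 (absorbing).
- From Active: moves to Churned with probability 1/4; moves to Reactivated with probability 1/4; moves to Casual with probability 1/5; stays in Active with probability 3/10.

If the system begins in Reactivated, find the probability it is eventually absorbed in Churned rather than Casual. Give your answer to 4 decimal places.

0.4771

Let h(s) be the probability of absorption at Churned starting from transient state s. Then h(Churned) = 1 and h(Casual) = 0. By first-step analysis:
h(Reactivated) = 0.3·1 + 0.15·h(Reactivated) + 0.35·0 + 0.2·h(Active)
h(Active) = 0.25·1 + 0.25·h(Reactivated) + 0.2·0 + 0.3·h(Active)
Solving: h(Reactivated) = 0.4771, h(Active) = 0.5275.
Starting from Reactivated, the probability is 0.4771.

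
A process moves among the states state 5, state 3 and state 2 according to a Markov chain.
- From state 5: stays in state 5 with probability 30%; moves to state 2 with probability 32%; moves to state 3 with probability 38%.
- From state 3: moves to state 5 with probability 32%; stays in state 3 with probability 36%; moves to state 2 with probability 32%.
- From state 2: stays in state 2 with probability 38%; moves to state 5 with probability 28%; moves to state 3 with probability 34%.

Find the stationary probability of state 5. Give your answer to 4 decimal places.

0.3004

Let the stationary distribution be π with π = πP and π_1 + π_2 + π_3 = 1.
π_1 = 0.3·π_1 + 0.32·π_2 + 0.28·π_3
π_2 = 0.38·π_1 + 0.36·π_2 + 0.34·π_3
Solving with the normalization constraint gives π = (0.3004, 0.3592, 0.3404).
So the stationary probability of state 5 is 0.3004.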